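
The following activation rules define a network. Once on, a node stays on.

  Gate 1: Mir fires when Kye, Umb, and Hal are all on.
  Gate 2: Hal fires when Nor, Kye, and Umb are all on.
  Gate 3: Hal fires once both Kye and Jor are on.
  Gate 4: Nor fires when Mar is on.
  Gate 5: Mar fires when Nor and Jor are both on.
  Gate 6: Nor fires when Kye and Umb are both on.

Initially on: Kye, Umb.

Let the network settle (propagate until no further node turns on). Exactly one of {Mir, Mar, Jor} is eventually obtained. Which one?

Mir

Kye and Umb are on, so Nor fires (Gate 6).
Nor, Kye, and Umb are on, so Hal fires (Gate 2).
Kye, Umb, and Hal are on, so Mir fires (Gate 1).
No rule produces Jor, and it is not given. Mar would need Nor and Jor (Gate 5), but Jor never turns on.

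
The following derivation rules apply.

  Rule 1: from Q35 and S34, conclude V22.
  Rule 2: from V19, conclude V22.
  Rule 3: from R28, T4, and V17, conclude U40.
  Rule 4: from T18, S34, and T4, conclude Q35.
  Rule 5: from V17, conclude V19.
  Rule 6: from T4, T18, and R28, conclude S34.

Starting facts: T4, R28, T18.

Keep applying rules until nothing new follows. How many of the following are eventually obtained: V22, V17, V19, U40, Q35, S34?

3

T4, T18, and R28 hold, so S34 follows (Rule 6).
T18, S34, and T4 hold, so Q35 follows (Rule 4).
Q35 and S34 hold, so V22 follows (Rule 1).
V22: reached.
No rule produces V17, and it is not given.
V19 would need V17 (Rule 5), but V17 is never established.
U40 would need R28, T4, and V17 (Rule 3), but V17 is never established.
Q35: reached.
S34: reached.
Reached: V22, Q35, and S34 — 3 of the 6.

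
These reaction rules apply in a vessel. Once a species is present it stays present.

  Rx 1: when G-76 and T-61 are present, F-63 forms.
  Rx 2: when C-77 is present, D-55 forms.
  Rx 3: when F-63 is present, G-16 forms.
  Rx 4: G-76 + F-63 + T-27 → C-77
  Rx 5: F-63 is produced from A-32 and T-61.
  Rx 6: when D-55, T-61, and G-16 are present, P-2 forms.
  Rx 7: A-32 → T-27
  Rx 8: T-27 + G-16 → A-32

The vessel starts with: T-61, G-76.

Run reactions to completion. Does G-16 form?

Yes

G-76 and T-61 present → F-63 forms (Rx 1).
F-63 present → G-16 forms (Rx 3).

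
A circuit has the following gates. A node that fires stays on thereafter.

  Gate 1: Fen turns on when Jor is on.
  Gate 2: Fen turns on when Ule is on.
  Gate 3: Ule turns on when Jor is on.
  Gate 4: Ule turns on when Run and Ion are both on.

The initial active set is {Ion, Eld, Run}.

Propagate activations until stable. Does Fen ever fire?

Yes

Run and Ion are on, so Ule turns on (Gate 4).
Gate 2: Ule on → Fen on.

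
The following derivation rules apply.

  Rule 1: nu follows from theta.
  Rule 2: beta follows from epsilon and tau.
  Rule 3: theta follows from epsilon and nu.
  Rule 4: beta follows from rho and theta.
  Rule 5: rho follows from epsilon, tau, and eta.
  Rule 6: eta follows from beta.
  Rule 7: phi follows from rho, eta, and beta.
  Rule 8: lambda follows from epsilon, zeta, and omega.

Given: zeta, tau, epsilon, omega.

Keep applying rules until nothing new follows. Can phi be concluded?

epsilon and tau hold, so beta follows (Rule 2).
beta holds, so eta follows (Rule 6).
From epsilon, tau, and eta, Rule 5 gives rho.
rho, eta, and beta hold, so phi follows (Rule 7).

Yes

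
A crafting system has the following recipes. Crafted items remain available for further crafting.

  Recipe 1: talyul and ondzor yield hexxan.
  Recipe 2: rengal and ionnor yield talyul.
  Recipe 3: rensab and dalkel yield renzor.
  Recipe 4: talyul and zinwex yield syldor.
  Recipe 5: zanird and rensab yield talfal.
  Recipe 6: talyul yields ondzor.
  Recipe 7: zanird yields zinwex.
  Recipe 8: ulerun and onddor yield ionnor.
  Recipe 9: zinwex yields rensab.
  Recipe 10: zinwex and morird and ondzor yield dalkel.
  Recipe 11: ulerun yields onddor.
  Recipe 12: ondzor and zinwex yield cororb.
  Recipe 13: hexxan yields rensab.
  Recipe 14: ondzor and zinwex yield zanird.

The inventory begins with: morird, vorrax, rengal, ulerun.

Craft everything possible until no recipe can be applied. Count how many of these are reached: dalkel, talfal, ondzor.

ulerun → onddor (Recipe 11).
ulerun and onddor → ionnor (Recipe 8).
rengal and ionnor → talyul (Recipe 2).
talyul → ondzor (Recipe 6).
dalkel would need zinwex, morird, and ondzor (Recipe 10), but zinwex is never obtained.
talfal would need zanird and rensab (Recipe 5), but zanird is never obtained.
ondzor: reached.
Reached: ondzor — 1 of the 3.

1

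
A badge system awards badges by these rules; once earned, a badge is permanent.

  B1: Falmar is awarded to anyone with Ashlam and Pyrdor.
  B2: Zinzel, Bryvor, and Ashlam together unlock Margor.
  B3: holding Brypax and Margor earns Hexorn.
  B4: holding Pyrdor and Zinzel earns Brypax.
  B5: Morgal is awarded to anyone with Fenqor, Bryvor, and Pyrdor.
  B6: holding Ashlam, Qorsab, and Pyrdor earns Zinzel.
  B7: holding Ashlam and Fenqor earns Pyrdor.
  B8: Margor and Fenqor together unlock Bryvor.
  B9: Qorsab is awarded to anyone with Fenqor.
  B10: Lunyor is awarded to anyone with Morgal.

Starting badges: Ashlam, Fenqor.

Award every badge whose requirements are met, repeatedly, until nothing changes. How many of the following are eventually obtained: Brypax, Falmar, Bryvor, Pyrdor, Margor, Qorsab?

With Ashlam and Fenqor, Pyrdor is earned (B7).
With Fenqor, Qorsab is earned (B9).
With Ashlam, Qorsab, and Pyrdor, Zinzel is earned (B6).
With Ashlam and Pyrdor, Falmar is earned (B1).
With Pyrdor and Zinzel, Brypax is earned (B4).
Brypax: reached.
Falmar: reached.
Bryvor would need Margor and Fenqor (B8), but Margor is never earned.
Pyrdor: reached.
Margor would need Zinzel, Bryvor, and Ashlam (B2), but Bryvor is never earned.
Qorsab: reached.
Reached: Brypax, Falmar, Pyrdor, and Qorsab — 4 of the 6.

4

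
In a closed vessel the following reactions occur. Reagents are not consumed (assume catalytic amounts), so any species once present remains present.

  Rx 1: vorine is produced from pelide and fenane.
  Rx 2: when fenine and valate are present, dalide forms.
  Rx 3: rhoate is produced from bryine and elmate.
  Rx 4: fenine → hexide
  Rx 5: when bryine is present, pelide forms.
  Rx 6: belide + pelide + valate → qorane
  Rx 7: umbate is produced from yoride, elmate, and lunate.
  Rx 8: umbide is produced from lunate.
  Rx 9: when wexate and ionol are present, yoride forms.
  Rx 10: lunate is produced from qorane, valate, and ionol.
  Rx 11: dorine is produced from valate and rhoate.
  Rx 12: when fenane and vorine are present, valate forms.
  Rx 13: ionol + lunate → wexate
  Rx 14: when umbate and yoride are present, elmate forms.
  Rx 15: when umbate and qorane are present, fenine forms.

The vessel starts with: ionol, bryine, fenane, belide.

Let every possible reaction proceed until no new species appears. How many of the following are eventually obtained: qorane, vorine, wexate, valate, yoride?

5

bryine present → pelide forms (Rx 5).
pelide and fenane present → vorine forms (Rx 1).
fenane and vorine present → valate forms (Rx 12).
belide, pelide, and valate present → qorane forms (Rx 6).
qorane, valate, and ionol present → lunate forms (Rx 10).
ionol and lunate present → wexate forms (Rx 13).
wexate and ionol present → yoride forms (Rx 9).
qorane: reached.
vorine: reached.
wexate: reached.
valate: reached.
yoride: reached.
All 5 are reached.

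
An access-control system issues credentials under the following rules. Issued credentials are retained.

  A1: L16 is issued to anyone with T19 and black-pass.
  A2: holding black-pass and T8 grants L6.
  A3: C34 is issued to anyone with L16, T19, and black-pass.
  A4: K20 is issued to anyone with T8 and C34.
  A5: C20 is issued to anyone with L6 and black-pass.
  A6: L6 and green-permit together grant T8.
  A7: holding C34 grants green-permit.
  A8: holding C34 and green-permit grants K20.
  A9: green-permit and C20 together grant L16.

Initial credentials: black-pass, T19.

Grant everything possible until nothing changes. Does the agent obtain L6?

No

L6 would need black-pass and T8 (A2), but T8 is never granted.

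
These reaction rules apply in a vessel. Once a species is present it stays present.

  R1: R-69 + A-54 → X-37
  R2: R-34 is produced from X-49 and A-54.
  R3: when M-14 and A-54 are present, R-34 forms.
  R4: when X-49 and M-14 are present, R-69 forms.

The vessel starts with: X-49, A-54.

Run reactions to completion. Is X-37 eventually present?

No

X-37 would need R-69 and A-54 (R1), but R-69 never forms.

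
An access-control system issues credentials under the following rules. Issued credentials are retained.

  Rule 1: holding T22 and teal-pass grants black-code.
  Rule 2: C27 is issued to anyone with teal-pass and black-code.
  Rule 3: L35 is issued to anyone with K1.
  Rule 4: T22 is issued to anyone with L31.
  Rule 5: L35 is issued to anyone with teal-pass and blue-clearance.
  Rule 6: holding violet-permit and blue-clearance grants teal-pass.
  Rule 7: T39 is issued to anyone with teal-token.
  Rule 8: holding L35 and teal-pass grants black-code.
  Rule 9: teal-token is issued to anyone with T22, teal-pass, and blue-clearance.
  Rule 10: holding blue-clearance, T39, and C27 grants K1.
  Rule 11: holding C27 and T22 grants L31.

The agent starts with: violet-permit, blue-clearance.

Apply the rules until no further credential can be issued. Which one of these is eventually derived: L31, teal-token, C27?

Holding violet-permit and blue-clearance grants teal-pass (Rule 6).
Holding teal-pass and blue-clearance grants L35 (Rule 5).
Holding L35 and teal-pass grants black-code (Rule 8).
Holding teal-pass and black-code grants C27 (Rule 2).
L31 would need C27 and T22 (Rule 11), but T22 is never granted. teal-token would need T22, teal-pass, and blue-clearance (Rule 9), but T22 is never granted.

C27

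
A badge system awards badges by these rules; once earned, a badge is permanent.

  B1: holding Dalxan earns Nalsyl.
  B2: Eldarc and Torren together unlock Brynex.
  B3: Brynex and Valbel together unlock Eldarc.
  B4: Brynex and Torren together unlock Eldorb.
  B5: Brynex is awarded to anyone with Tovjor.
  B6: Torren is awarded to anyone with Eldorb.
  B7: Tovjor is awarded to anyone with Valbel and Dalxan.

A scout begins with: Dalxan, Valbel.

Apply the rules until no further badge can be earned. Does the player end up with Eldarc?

Yes

With Valbel and Dalxan, Tovjor is earned (B7).
With Tovjor, Brynex is earned (B5).
With Brynex and Valbel, Eldarc is earned (B3).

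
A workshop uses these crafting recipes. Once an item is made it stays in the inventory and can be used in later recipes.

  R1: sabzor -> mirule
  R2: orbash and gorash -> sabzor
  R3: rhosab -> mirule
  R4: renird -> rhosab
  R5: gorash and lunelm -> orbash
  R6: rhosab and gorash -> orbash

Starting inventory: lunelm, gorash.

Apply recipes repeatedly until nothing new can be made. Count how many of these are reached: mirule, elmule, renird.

1

Using R5, gorash and lunelm make orbash.
orbash and gorash -> sabzor (R2).
sabzor -> mirule (R1).
mirule: reached.
No rule produces elmule, and it is not given.
No rule produces renird, and it is not given.
Reached: mirule — 1 of the 3.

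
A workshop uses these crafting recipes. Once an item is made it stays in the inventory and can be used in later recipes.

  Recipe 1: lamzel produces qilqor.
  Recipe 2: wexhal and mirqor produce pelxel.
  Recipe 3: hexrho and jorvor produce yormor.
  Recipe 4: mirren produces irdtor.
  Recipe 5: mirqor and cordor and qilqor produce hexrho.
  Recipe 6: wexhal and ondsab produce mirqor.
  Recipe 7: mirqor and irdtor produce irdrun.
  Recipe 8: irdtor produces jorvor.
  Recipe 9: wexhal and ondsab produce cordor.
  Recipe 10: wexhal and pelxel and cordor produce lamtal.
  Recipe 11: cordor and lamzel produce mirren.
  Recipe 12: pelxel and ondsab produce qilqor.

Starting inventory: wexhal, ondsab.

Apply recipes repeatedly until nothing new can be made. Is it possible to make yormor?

No

yormor would need hexrho and jorvor (Recipe 3), but jorvor is never obtained.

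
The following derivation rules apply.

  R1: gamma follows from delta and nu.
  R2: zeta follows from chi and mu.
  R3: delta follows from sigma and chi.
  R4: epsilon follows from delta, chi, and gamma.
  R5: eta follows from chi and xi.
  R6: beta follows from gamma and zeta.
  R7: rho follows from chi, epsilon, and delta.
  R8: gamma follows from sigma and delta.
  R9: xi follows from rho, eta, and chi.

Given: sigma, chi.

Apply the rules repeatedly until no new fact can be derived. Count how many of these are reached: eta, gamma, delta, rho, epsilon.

From sigma and chi, R3 gives delta.
sigma and delta hold, so gamma follows (R8).
From delta, chi, and gamma, R4 gives epsilon.
chi, epsilon, and delta hold, so rho follows (R7).
eta would need chi and xi (R5), but xi is never established.
gamma: reached.
delta: reached.
rho: reached.
epsilon: reached.
Reached: gamma, delta, rho, and epsilon — 4 of the 5.

4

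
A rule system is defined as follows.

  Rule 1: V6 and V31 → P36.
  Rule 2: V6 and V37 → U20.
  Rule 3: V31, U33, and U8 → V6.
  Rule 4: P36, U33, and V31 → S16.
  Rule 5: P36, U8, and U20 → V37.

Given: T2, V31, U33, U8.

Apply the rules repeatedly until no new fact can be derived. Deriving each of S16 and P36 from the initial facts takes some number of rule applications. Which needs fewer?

P36: From V31, U33, and U8, Rule 3 gives V6. V6 and V31 hold, so P36 follows (Rule 1). [2 rule applications]
S16: From V31, U33, and U8, Rule 3 gives V6. From V6 and V31, Rule 1 gives P36. P36, U33, and V31 hold, so S16 follows (Rule 4). [3 rule applications]
P36 needs fewer.

P36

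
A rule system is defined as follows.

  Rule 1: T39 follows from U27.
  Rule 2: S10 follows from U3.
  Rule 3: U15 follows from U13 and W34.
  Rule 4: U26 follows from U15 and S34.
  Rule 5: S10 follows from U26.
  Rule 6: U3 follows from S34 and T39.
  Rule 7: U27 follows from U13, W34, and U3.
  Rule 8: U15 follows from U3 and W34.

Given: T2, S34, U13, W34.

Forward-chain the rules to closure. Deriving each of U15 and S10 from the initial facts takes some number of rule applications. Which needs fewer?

U15

U15: From U13 and W34, Rule 3 gives U15. [1 rule application]
S10: U13 and W34 hold, so U15 follows (Rule 3). U15 and S34 hold, so U26 follows (Rule 4). From U26, Rule 5 gives S10. [3 rule applications]
U15 needs fewer.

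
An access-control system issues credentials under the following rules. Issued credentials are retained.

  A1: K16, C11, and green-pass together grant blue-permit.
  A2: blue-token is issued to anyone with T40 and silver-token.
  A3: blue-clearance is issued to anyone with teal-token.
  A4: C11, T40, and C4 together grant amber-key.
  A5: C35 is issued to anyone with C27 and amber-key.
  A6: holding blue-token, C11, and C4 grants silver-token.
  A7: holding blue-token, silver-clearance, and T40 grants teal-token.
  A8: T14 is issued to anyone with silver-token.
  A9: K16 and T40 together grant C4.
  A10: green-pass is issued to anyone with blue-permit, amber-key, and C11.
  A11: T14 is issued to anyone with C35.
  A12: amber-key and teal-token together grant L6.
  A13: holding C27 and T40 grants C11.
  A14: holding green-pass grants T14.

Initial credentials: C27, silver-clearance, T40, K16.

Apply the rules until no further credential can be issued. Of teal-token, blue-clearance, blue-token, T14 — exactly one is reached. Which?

Holding C27 and T40 grants C11 (A13).
Holding K16 and T40 grants C4 (A9).
Holding C11, T40, and C4 grants amber-key (A4).
Holding C27 and amber-key grants C35 (A5).
Holding C35 grants T14 (A11).
blue-clearance would need teal-token (A3), but teal-token is never granted. blue-token would need T40 and silver-token (A2), but silver-token is never granted. teal-token would need blue-token, silver-clearance, and T40 (A7), but blue-token is never granted.

T14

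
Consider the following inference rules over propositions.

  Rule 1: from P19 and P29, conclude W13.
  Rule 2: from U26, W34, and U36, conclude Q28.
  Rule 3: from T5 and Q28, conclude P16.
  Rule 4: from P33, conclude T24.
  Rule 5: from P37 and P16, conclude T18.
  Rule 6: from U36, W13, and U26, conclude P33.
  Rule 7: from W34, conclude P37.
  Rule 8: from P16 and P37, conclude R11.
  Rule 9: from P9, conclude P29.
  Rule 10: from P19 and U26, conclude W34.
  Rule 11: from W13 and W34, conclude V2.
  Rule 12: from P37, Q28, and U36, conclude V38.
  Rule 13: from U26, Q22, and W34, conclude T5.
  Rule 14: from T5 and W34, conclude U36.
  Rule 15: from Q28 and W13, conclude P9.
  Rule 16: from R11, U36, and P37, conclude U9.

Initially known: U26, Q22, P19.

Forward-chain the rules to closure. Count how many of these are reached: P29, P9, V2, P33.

0

P29 would need P9 (Rule 9), but P9 is never established.
P9 would need Q28 and W13 (Rule 15), but W13 is never established.
V2 would need W13 and W34 (Rule 11), but W13 is never established.
P33 would need U36, W13, and U26 (Rule 6), but W13 is never established.
None of the 4 are reached.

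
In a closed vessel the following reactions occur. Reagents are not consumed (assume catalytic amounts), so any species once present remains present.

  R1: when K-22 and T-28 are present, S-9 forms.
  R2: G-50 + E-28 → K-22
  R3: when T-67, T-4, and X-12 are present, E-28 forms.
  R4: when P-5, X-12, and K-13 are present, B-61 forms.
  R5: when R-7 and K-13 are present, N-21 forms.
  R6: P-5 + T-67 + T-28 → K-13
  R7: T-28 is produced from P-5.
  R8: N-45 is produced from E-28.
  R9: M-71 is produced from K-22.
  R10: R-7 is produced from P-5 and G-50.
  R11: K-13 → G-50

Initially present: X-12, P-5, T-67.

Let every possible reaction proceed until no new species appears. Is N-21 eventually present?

Yes

P-5 present → T-28 forms (R7).
P-5, T-67, and T-28 present → K-13 forms (R6).
K-13 present → G-50 forms (R11).
P-5 and G-50 present → R-7 forms (R10).
R-7 and K-13 present → N-21 forms (R5).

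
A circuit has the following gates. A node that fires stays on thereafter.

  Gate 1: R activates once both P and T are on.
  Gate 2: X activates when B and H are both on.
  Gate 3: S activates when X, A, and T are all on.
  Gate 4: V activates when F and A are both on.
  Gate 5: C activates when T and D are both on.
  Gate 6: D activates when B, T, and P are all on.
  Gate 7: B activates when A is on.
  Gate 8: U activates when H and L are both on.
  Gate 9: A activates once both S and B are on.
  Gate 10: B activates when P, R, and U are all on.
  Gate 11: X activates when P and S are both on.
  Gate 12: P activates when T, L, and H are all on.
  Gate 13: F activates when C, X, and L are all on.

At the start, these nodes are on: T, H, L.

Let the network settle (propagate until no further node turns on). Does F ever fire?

Yes

H and L are on, so U activates (Gate 8).
Gate 12: T, L, and H on → P on.
P and T are on, so R activates (Gate 1).
Gate 10: P, R, and U on → B on.
B, T, and P are on, so D activates (Gate 6).
Gate 2: B and H on → X on.
Gate 5: T and D on → C on.
Gate 13: C, X, and L on → F on.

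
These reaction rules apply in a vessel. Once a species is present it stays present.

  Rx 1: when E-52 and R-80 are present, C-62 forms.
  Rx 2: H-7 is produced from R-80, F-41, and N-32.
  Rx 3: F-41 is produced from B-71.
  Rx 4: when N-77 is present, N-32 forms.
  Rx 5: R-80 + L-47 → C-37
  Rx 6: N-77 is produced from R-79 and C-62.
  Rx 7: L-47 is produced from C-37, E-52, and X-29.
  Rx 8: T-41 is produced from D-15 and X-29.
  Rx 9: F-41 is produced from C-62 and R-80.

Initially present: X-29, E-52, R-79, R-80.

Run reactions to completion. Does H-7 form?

E-52 and R-80 present → C-62 forms (Rx 1).
C-62 and R-80 present → F-41 forms (Rx 9).
R-79 and C-62 present → N-77 forms (Rx 6).
N-77 present → N-32 forms (Rx 4).
R-80, F-41, and N-32 present → H-7 forms (Rx 2).

Yes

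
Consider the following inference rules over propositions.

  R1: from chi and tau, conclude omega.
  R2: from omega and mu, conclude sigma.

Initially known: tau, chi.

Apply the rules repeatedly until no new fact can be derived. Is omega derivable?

Yes

From chi and tau, R1 gives omega.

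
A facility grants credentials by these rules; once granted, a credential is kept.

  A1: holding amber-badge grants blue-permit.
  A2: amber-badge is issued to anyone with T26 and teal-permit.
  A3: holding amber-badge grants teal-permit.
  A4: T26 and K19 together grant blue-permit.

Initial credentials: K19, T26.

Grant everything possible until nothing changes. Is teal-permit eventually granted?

No

teal-permit would need amber-badge (A3), but amber-badge is never granted.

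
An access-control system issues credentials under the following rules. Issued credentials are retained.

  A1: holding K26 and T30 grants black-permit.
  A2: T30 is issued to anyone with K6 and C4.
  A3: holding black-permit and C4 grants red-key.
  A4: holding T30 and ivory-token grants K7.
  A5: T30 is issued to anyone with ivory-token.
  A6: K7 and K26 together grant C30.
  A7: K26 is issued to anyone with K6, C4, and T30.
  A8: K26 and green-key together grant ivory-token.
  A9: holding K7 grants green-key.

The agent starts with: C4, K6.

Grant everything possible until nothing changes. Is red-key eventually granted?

Yes

Holding K6 and C4 grants T30 (A2).
Holding K6, C4, and T30 grants K26 (A7).
Holding K26 and T30 grants black-permit (A1).
Holding black-permit and C4 grants red-key (A3).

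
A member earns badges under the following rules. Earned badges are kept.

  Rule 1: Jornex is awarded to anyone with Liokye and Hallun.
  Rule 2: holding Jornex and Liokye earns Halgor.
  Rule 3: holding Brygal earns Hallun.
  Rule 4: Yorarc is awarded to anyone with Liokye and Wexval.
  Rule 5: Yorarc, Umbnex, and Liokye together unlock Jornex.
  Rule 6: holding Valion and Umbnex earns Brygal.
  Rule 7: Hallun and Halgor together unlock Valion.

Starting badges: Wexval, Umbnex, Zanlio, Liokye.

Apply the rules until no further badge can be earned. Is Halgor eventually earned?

Yes

With Liokye and Wexval, Yorarc is earned (Rule 4).
With Yorarc, Umbnex, and Liokye, Jornex is earned (Rule 5).
With Jornex and Liokye, Halgor is earned (Rule 2).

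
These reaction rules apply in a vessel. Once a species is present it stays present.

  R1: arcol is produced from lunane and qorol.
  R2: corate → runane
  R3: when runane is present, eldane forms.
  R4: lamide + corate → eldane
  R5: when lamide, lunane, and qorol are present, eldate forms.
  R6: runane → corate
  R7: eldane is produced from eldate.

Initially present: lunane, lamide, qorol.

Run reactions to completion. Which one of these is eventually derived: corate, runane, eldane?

eldane

lamide, lunane, and qorol present → eldate forms (R5).
eldate present → eldane forms (R7).
runane would need corate (R2), but corate never forms. corate would need runane (R6), but runane never forms.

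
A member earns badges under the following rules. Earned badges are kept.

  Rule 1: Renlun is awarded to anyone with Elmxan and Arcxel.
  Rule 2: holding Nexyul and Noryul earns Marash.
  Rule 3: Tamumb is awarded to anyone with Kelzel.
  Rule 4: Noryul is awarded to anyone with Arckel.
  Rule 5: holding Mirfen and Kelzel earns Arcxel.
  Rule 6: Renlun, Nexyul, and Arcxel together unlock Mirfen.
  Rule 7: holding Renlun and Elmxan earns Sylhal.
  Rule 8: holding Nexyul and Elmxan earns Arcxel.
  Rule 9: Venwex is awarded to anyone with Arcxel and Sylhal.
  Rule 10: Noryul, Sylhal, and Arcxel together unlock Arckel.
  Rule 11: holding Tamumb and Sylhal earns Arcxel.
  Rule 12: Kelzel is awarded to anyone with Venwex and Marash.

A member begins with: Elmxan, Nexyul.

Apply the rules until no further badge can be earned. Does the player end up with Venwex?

With Nexyul and Elmxan, Arcxel is earned (Rule 8).
With Elmxan and Arcxel, Renlun is earned (Rule 1).
With Renlun and Elmxan, Sylhal is earned (Rule 7).
With Arcxel and Sylhal, Venwex is earned (Rule 9).

Yes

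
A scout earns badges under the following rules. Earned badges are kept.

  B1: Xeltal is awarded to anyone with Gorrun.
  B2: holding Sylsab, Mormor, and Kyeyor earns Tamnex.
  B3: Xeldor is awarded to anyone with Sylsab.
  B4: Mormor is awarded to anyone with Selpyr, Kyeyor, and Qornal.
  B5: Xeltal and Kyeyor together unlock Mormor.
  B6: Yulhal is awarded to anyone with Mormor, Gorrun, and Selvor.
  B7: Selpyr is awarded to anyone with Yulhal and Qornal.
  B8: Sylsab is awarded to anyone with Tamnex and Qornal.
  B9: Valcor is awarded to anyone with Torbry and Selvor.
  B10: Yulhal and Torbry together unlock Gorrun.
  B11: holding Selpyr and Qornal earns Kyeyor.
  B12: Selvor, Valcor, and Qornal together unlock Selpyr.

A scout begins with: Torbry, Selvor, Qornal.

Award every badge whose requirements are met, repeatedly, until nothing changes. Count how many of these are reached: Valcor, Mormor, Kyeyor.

With Torbry and Selvor, Valcor is earned (B9).
With Selvor, Valcor, and Qornal, Selpyr is earned (B12).
With Selpyr and Qornal, Kyeyor is earned (B11).
With Selpyr, Kyeyor, and Qornal, Mormor is earned (B4).
Valcor: reached.
Mormor: reached.
Kyeyor: reached.
All 3 are reached.

3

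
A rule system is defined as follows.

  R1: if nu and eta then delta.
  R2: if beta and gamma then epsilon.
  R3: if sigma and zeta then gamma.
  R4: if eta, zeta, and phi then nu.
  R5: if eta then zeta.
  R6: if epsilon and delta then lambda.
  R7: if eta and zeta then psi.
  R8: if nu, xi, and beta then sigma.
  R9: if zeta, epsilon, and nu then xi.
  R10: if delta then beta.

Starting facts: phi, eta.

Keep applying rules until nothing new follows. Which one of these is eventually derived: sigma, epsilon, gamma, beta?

beta

From eta, R5 gives zeta.
eta, zeta, and phi hold, so nu follows (R4).
From nu and eta, R1 gives delta.
delta holds, so beta follows (R10).
epsilon would need beta and gamma (R2), but gamma is never established. gamma would need sigma and zeta (R3), but sigma is never established. sigma would need nu, xi, and beta (R8), but xi is never established.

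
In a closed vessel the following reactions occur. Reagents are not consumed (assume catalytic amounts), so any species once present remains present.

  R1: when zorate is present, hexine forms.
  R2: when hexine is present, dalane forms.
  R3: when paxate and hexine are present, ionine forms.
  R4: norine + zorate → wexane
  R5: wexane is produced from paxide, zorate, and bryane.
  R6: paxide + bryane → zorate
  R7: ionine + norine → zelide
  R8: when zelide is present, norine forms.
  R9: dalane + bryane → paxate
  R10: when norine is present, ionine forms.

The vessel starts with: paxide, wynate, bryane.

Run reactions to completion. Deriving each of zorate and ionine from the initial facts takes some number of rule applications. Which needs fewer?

zorate: paxide and bryane present → zorate forms (R6). [1 rule application]
ionine: paxide and bryane present → zorate forms (R6). zorate present → hexine forms (R1). hexine present → dalane forms (R2). dalane and bryane present → paxate forms (R9). paxate and hexine present → ionine forms (R3). [5 rule applications]
zorate needs fewer.

zorate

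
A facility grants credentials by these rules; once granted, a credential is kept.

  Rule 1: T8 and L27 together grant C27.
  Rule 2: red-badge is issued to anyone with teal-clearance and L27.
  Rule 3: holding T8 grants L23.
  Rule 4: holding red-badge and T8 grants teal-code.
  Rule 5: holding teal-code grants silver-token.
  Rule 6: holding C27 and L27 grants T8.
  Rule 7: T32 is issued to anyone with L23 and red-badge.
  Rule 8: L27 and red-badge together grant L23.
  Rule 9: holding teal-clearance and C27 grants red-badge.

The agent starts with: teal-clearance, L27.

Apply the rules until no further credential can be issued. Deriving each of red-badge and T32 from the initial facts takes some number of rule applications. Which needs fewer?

red-badge: Holding teal-clearance and L27 grants red-badge (Rule 2). [1 rule application]
T32: Holding teal-clearance and L27 grants red-badge (Rule 2). Holding L27 and red-badge grants L23 (Rule 8). Holding L23 and red-badge grants T32 (Rule 7). [3 rule applications]
red-badge needs fewer.

red-badge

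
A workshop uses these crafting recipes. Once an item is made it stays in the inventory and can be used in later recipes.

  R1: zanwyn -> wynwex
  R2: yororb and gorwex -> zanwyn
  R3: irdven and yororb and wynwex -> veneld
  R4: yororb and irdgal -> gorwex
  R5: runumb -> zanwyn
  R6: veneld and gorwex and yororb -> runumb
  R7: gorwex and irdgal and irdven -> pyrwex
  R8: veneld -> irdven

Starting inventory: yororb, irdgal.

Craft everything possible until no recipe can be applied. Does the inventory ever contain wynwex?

Yes

yororb and irdgal -> gorwex (R4).
yororb and gorwex -> zanwyn (R2).
Using R1, zanwyn makes wynwex.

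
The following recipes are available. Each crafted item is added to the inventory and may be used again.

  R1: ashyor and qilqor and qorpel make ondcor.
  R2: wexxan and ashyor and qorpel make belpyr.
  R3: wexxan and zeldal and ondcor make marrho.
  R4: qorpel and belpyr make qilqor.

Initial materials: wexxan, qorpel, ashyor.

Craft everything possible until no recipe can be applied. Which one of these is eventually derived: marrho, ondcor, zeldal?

ondcor

wexxan and ashyor and qorpel → belpyr (R2).
Using R4, qorpel and belpyr make qilqor.
ashyor and qilqor and qorpel → ondcor (R1).
marrho would need wexxan, zeldal, and ondcor (R3), but zeldal is never obtained. No rule produces zeldal, and it is not given.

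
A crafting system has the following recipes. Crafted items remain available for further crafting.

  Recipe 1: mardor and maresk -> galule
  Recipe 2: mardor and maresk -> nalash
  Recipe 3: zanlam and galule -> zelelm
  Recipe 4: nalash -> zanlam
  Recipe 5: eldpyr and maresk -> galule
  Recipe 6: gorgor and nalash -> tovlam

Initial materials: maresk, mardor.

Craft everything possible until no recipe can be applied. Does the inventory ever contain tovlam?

No

tovlam would need gorgor and nalash (Recipe 6), but gorgor is never obtained.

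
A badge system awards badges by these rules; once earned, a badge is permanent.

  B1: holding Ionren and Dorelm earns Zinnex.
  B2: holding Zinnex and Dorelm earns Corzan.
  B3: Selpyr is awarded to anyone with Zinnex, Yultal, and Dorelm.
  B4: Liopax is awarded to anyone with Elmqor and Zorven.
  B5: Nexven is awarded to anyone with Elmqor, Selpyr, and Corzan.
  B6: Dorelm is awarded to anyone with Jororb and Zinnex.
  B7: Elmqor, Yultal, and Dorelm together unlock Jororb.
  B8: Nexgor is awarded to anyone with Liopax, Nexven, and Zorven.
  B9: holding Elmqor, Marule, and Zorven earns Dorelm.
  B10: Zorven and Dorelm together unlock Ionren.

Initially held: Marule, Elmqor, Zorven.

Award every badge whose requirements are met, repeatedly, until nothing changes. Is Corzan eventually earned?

With Elmqor, Marule, and Zorven, Dorelm is earned (B9).
With Zorven and Dorelm, Ionren is earned (B10).
With Ionren and Dorelm, Zinnex is earned (B1).
With Zinnex and Dorelm, Corzan is earned (B2).

Yes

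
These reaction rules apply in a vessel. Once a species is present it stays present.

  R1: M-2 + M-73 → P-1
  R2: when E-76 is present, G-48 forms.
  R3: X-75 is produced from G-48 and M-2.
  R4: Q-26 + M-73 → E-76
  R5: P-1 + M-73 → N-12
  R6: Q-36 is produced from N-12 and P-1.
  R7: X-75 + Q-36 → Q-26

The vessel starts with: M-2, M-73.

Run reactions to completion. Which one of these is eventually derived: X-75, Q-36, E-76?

M-2 and M-73 present → P-1 forms (R1).
P-1 and M-73 present → N-12 forms (R5).
N-12 and P-1 present → Q-36 forms (R6).
E-76 would need Q-26 and M-73 (R4), but Q-26 never forms. X-75 would need G-48 and M-2 (R3), but G-48 never forms.

Q-36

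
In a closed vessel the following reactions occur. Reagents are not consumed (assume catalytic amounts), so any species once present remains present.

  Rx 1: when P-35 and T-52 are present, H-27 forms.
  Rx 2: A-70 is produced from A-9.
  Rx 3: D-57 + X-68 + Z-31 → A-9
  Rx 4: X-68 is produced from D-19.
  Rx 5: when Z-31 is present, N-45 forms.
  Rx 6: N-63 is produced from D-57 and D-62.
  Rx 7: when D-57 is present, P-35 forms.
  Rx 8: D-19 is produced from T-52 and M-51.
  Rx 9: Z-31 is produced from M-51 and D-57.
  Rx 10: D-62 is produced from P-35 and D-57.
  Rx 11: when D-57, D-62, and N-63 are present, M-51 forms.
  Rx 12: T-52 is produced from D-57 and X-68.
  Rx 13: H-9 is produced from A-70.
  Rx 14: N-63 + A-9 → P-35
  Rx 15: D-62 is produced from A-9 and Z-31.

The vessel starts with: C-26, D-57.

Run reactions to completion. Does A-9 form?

A-9 would need D-57, X-68, and Z-31 (Rx 3), but X-68 never forms.

No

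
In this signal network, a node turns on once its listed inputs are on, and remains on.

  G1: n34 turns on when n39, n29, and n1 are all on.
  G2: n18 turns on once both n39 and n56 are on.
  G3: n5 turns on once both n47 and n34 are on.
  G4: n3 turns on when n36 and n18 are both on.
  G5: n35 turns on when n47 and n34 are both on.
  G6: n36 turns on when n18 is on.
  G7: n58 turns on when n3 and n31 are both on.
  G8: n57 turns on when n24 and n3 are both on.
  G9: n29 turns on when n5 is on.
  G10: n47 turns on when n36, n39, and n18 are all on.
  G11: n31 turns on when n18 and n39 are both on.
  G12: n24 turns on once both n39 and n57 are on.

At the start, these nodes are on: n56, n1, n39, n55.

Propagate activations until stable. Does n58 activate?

Yes

n39 and n56 are on, so n18 turns on (G2).
n18 and n39 are on, so n31 turns on (G11).
G6: n18 on → n36 on.
n36 and n18 are on, so n3 turns on (G4).
G7: n3 and n31 on → n58 on.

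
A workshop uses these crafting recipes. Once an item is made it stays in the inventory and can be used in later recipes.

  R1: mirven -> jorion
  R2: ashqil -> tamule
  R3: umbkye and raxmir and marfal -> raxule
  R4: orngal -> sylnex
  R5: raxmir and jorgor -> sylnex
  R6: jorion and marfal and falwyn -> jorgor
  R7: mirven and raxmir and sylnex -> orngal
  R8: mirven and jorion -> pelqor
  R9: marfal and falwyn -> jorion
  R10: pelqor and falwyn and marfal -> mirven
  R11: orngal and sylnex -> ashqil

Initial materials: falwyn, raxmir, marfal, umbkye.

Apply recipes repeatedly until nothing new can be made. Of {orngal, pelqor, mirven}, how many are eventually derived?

orngal would need mirven, raxmir, and sylnex (R7), but mirven is never obtained.
pelqor would need mirven and jorion (R8), but mirven is never obtained.
mirven would need pelqor, falwyn, and marfal (R10), but pelqor is never obtained.
None of the 3 are reached.

0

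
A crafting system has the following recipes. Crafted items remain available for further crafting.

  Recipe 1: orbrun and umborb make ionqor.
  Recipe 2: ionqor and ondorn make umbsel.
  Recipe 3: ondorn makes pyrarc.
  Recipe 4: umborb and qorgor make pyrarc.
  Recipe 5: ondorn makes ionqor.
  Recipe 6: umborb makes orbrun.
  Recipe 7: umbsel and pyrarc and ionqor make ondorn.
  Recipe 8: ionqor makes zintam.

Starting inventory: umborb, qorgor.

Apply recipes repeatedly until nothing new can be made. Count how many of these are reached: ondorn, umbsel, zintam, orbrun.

2

Using Recipe 6, umborb makes orbrun.
orbrun and umborb → ionqor (Recipe 1).
Using Recipe 8, ionqor makes zintam.
ondorn would need umbsel, pyrarc, and ionqor (Recipe 7), but umbsel is never obtained.
umbsel would need ionqor and ondorn (Recipe 2), but ondorn is never obtained.
zintam: reached.
orbrun: reached.
Reached: zintam and orbrun — 2 of the 4.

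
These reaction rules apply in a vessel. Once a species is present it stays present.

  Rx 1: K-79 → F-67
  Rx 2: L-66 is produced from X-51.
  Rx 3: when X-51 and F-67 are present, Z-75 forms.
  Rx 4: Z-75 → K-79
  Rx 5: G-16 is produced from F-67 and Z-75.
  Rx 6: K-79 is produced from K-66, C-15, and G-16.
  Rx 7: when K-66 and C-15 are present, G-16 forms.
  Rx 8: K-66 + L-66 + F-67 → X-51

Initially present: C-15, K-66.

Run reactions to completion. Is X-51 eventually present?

X-51 would need K-66, L-66, and F-67 (Rx 8), but L-66 never forms.

No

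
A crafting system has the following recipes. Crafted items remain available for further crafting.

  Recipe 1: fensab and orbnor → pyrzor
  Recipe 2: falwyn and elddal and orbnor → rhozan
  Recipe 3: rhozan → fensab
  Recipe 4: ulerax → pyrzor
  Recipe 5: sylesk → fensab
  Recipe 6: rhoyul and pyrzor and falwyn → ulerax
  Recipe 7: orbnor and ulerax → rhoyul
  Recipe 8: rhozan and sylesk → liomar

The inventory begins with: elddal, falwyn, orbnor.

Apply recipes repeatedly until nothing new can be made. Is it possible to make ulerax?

No

ulerax would need rhoyul, pyrzor, and falwyn (Recipe 6), but rhoyul is never obtained.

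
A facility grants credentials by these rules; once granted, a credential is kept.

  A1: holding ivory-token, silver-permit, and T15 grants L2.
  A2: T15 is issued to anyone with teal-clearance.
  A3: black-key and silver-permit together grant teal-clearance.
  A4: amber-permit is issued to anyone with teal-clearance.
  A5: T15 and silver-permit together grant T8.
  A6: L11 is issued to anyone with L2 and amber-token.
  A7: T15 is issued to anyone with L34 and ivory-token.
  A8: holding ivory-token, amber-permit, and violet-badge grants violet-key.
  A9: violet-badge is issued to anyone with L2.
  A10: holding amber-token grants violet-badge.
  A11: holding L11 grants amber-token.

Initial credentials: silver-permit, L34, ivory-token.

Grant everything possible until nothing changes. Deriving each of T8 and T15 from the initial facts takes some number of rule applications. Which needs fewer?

T15: Holding L34 and ivory-token grants T15 (A7). [1 rule application]
T8: Holding L34 and ivory-token grants T15 (A7). Holding T15 and silver-permit grants T8 (A5). [2 rule applications]
T15 needs fewer.

T15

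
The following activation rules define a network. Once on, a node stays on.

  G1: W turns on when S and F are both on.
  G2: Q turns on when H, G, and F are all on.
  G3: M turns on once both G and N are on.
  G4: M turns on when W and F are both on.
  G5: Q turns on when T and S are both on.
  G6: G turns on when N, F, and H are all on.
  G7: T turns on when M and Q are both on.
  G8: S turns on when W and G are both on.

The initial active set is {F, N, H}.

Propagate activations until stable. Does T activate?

G6: N, F, and H on → G on.
G2: H, G, and F on → Q on.
G3: G and N on → M on.
M and Q are on, so T turns on (G7).

Yes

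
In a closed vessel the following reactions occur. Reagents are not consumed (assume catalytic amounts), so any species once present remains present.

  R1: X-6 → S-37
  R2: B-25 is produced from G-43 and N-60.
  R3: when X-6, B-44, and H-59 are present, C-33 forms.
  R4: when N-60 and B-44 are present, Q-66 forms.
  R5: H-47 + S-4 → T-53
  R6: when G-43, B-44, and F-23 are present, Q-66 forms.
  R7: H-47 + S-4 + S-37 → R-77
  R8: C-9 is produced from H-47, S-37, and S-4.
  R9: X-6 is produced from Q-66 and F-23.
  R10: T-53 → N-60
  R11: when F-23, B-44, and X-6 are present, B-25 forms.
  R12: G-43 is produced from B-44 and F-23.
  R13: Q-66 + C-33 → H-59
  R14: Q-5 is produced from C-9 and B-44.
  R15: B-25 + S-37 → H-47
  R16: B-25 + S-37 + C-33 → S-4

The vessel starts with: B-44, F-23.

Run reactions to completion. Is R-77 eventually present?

R-77 would need H-47, S-4, and S-37 (R7), but S-4 never forms.

No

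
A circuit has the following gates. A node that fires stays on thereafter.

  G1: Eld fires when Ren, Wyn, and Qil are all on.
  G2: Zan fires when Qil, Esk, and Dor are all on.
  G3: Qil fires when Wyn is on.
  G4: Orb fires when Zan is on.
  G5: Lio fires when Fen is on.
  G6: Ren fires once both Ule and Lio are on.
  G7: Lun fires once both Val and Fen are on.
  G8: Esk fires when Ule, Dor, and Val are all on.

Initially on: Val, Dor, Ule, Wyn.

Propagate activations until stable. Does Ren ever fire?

Ren would need Ule and Lio (G6), but Lio never turns on.

No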